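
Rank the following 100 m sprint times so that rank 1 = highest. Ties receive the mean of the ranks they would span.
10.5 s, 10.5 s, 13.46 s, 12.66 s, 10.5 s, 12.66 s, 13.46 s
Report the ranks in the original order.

Sorted (descending): 13.46, 13.46, 12.66, 12.66, 10.5, 10.5, 10.5
The 2 values of 13.46 occupy positions 1–2 → average rank (1+2)/2 = 1.5.
The 2 values of 12.66 occupy positions 3–4 → average rank (3+4)/2 = 3.5.
The 3 values of 10.5 occupy positions 5–7 → average rank 6.

6, 6, 1.5, 3.5, 6, 3.5, 1.5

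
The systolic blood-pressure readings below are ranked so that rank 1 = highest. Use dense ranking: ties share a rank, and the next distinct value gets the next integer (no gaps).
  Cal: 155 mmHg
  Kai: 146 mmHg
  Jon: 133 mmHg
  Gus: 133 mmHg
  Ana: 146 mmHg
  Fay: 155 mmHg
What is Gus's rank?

Sorted (descending): 155, 155, 146, 146, 133, 133
The 2 values of 155 share dense rank 1.
The 2 values of 146 share dense rank 2.
The 2 values of 133 share dense rank 3.
Gus has value 133 mmHg → rank 3.

3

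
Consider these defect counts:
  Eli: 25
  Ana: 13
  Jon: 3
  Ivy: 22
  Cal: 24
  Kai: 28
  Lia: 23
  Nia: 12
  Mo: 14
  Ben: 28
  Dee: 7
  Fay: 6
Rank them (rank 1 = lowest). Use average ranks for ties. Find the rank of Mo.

Sorted (ascending): 3, 6, 7, 12, 13, 14, 22, 23, 24, 25, 28, 28
The 2 values of 28 occupy positions 11–12 → average rank (11+12)/2 = 11.5.
Mo has value 14 → rank 6.

6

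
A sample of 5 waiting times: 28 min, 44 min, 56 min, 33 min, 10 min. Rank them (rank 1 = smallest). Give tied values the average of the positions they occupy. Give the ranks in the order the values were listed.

Sorted (ascending): 10, 28, 33, 44, 56
No ties — each value takes its position as its rank.

2, 4, 5, 3, 1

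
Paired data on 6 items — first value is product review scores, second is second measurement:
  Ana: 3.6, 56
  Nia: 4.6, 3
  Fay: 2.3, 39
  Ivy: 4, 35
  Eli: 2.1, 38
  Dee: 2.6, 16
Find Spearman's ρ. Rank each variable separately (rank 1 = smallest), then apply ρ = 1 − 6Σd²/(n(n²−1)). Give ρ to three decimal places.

-0.486

Ranks of variable 1: 4, 6, 2, 5, 1, 3
Ranks of variable 2: 6, 1, 5, 3, 4, 2
d = r₁ − r₂: -2, 5, -3, 2, -3, 1
d²: 4, 25, 9, 4, 9, 1; Σd² = 52
ρ = 1 − 6·52/(6·35) = 1 − 312/210 = -0.486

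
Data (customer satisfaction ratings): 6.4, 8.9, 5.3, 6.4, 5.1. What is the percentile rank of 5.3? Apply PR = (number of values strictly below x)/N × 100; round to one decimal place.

N = 5.
Strictly below 5.3: 1. Equal to 5.3: 1.
PR = 1/5 × 100 = 20.0

20.0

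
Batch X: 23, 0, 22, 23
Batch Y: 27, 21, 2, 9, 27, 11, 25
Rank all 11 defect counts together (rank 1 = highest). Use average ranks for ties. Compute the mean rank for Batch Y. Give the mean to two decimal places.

5.71

Sorted (descending): 27, 27, 25, 23, 23, 22, 21, 11, 9, 2, 0
The 2 values of 27 occupy positions 1–2 → average rank (1+2)/2 = 1.5.
The 2 values of 23 occupy positions 4–5 → average rank (4+5)/2 = 4.5.
Batch Y values → pooled ranks: 27→1.5, 21→7, 2→10, 9→9, 27→1.5, 11→8, 25→3
Mean rank = (1.5 + 7 + 10 + 9 + 1.5 + 8 + 3) / 7 = 5.71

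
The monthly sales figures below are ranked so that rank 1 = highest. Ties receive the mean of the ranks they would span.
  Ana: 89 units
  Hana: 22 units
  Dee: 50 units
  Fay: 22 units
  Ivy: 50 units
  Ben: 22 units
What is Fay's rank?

Sorted (descending): 89, 50, 50, 22, 22, 22
The 2 values of 50 occupy positions 2–3 → average rank (2+3)/2 = 2.5.
The 3 values of 22 occupy positions 4–6 → average rank 5.
Fay has value 22 units → rank 5.

5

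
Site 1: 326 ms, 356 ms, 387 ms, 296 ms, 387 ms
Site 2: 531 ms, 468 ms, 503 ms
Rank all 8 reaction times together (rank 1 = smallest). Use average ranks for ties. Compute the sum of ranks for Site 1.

15

Sorted (ascending): 296, 326, 356, 387, 387, 468, 503, 531
The 2 values of 387 occupy positions 4–5 → average rank (4+5)/2 = 4.5.
Site 1 values → pooled ranks: 326→2, 356→3, 387→4.5, 296→1, 387→4.5
Rank sum = 2 + 3 + 4.5 + 1 + 4.5 = 15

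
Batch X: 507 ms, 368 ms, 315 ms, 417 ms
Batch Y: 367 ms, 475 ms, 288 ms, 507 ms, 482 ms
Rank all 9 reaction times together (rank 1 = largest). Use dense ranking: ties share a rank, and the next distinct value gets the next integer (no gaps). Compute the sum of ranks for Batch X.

17

Sorted (descending): 507, 507, 482, 475, 417, 368, 367, 315, 288
The 2 values of 507 share dense rank 1.
Remaining distinct values take the next consecutive integers.
Batch X values → pooled ranks: 507→1, 368→5, 315→7, 417→4
Rank sum = 1 + 5 + 7 + 4 = 17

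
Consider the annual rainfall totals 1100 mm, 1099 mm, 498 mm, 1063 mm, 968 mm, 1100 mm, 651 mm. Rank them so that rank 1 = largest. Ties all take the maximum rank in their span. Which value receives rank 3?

Sorted (descending): 1100, 1100, 1099, 1063, 968, 651, 498
The 2 values of 1100 occupy positions 1–2 → each gets rank 2.
Rank 3 → value 1099.

1099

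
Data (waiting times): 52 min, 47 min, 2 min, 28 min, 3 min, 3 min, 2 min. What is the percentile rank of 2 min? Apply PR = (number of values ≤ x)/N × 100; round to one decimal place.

28.6

N = 7.
Strictly below 2: 0. Equal to 2: 2.
PR = 2/7 × 100 = 28.6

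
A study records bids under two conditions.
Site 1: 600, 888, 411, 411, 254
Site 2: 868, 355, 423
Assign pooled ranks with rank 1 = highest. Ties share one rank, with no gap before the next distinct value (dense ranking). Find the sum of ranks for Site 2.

12

Sorted (descending): 888, 868, 600, 423, 411, 411, 355, 254
The 2 values of 411 share dense rank 5.
Remaining distinct values take the next consecutive integers.
Site 2 values → pooled ranks: 868→2, 355→6, 423→4
Rank sum = 2 + 6 + 4 = 12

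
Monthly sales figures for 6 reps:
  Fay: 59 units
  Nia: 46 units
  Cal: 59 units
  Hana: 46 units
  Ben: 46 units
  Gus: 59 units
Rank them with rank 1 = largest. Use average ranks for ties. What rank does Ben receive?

Sorted (descending): 59, 59, 59, 46, 46, 46
The 3 values of 59 occupy positions 1–3 → average rank 2.
The 3 values of 46 occupy positions 4–6 → average rank 5.
Ben has value 46 units → rank 5.

5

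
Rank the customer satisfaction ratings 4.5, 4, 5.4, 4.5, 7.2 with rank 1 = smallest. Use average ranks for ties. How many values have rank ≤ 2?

1

Sorted (ascending): 4, 4.5, 4.5, 5.4, 7.2
The 2 values of 4.5 occupy positions 2–3 → average rank (2+3)/2 = 2.5.
Ranks ≤ 2: {1} → 1 value.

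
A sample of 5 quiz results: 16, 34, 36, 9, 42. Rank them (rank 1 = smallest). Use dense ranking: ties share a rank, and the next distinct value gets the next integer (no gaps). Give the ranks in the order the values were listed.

Sorted (ascending): 9, 16, 34, 36, 42
No ties — each value takes its position as its rank.

2, 3, 4, 1, 5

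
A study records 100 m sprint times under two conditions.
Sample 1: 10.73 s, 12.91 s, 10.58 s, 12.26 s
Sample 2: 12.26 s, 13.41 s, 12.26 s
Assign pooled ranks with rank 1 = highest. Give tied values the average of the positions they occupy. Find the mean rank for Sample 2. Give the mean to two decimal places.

Sorted (descending): 13.41, 12.91, 12.26, 12.26, 12.26, 10.73, 10.58
The 3 values of 12.26 occupy positions 3–5 → average rank 4.
Sample 2 values → pooled ranks: 12.26→4, 13.41→1, 12.26→4
Mean rank = (4 + 1 + 4) / 3 = 3.00

3.00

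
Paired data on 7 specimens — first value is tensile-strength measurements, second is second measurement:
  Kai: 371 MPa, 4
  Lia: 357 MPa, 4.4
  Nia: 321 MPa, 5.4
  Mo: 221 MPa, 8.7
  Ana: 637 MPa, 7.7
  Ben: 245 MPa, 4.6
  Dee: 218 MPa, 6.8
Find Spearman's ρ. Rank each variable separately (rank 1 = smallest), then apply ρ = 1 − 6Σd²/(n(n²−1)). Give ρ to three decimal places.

Ranks of variable 1: 6, 5, 4, 2, 7, 3, 1
Ranks of variable 2: 1, 2, 4, 7, 6, 3, 5
d = r₁ − r₂: 5, 3, 0, -5, 1, 0, -4
d²: 25, 9, 0, 25, 1, 0, 16; Σd² = 76
ρ = 1 − 6·76/(7·48) = 1 − 456/336 = -0.357

-0.357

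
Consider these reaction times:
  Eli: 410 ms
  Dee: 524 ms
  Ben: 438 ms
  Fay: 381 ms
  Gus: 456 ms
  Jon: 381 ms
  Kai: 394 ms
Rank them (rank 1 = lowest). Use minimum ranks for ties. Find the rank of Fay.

Sorted (ascending): 381, 381, 394, 410, 438, 456, 524
The 2 values of 381 occupy positions 1–2 → each gets rank 1.
Fay has value 381 ms → rank 1.

1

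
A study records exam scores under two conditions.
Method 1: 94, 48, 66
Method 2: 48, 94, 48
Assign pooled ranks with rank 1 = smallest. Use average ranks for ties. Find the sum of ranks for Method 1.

11.5

Sorted (ascending): 48, 48, 48, 66, 94, 94
The 3 values of 48 occupy positions 1–3 → average rank 2.
The 2 values of 94 occupy positions 5–6 → average rank (5+6)/2 = 5.5.
Method 1 values → pooled ranks: 94→5.5, 48→2, 66→4
Rank sum = 5.5 + 2 + 4 = 11.5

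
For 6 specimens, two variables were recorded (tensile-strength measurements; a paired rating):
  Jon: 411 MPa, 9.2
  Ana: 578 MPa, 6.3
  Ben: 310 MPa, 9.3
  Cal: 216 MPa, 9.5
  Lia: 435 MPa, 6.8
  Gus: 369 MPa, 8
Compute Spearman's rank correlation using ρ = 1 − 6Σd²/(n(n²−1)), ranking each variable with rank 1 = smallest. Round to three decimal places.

Ranks of variable 1: 4, 6, 2, 1, 5, 3
Ranks of variable 2: 4, 1, 5, 6, 2, 3
d = r₁ − r₂: 0, 5, -3, -5, 3, 0
d²: 0, 25, 9, 25, 9, 0; Σd² = 68
ρ = 1 − 6·68/(6·35) = 1 − 408/210 = -0.943

-0.943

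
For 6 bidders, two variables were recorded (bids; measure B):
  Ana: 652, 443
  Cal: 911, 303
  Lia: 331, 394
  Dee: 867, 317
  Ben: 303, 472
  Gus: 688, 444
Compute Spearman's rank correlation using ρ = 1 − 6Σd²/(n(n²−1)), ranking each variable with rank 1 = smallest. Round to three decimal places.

-0.771

Ranks of variable 1: 3, 6, 2, 5, 1, 4
Ranks of variable 2: 4, 1, 3, 2, 6, 5
d = r₁ − r₂: -1, 5, -1, 3, -5, -1
d²: 1, 25, 1, 9, 25, 1; Σd² = 62
ρ = 1 − 6·62/(6·35) = 1 − 372/210 = -0.771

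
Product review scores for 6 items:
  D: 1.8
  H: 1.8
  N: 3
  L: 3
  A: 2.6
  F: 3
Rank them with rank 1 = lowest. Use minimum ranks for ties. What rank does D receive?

Sorted (ascending): 1.8, 1.8, 2.6, 3, 3, 3
The 2 values of 1.8 occupy positions 1–2 → each gets rank 1.
The 3 values of 3 occupy positions 4–6 → each gets rank 4.
D has value 1.8 → rank 1.

1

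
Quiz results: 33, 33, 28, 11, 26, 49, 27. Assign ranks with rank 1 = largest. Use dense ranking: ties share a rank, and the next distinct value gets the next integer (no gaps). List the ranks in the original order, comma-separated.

2, 2, 3, 6, 5, 1, 4

Sorted (descending): 49, 33, 33, 28, 27, 26, 11
The 2 values of 33 share dense rank 2.
Remaining distinct values take the next consecutive integers.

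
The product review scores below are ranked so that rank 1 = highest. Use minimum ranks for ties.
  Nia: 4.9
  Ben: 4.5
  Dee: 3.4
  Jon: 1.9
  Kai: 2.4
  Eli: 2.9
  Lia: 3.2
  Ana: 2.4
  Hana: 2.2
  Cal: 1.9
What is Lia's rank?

Sorted (descending): 4.9, 4.5, 3.4, 3.2, 2.9, 2.4, 2.4, 2.2, 1.9, 1.9
The 2 values of 2.4 occupy positions 6–7 → each gets rank 6.
The 2 values of 1.9 occupy positions 9–10 → each gets rank 9.
Lia has value 3.2 → rank 4.

4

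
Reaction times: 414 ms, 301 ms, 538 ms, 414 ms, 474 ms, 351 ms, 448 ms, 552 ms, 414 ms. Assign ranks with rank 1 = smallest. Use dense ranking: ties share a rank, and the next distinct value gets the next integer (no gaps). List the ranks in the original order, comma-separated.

3, 1, 6, 3, 5, 2, 4, 7, 3

Sorted (ascending): 301, 351, 414, 414, 414, 448, 474, 538, 552
The 3 values of 414 share dense rank 3.
Remaining distinct values take the next consecutive integers.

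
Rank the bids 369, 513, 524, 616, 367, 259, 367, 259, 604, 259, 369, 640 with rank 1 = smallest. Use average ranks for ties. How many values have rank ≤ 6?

5

Sorted (ascending): 259, 259, 259, 367, 367, 369, 369, 513, 524, 604, 616, 640
The 3 values of 259 occupy positions 1–3 → average rank 2.
The 2 values of 367 occupy positions 4–5 → average rank (4+5)/2 = 4.5.
The 2 values of 369 occupy positions 6–7 → average rank (6+7)/2 = 6.5.
Ranks ≤ 6: {2, 2, 2, 4.5, 4.5} → 5 values.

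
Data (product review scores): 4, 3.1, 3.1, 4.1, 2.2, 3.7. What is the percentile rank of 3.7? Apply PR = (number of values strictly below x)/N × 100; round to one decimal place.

N = 6.
Strictly below 3.7: 3. Equal to 3.7: 1.
PR = 3/6 × 100 = 50.0

50.0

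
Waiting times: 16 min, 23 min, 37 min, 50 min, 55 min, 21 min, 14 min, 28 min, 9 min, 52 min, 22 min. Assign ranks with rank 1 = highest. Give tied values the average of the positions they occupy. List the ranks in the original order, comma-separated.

Sorted (descending): 55, 52, 50, 37, 28, 23, 22, 21, 16, 14, 9
No ties — each value takes its position as its rank.

9, 6, 4, 3, 1, 8, 10, 5, 11, 2, 7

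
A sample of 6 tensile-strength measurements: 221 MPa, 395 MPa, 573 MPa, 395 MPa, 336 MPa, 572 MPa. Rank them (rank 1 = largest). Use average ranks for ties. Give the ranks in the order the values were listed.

Sorted (descending): 573, 572, 395, 395, 336, 221
The 2 values of 395 occupy positions 3–4 → average rank (3+4)/2 = 3.5.

6, 3.5, 1, 3.5, 5, 2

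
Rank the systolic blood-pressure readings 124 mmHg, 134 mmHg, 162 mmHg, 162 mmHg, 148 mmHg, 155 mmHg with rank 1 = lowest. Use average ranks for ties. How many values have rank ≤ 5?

4

Sorted (ascending): 124, 134, 148, 155, 162, 162
The 2 values of 162 occupy positions 5–6 → average rank (5+6)/2 = 5.5.
Ranks ≤ 5: {1, 2, 3, 4} → 4 values.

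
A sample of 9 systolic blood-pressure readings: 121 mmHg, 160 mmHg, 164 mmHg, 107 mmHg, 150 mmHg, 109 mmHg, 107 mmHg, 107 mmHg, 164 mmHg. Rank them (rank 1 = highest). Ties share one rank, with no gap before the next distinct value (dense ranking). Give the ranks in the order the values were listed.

4, 2, 1, 6, 3, 5, 6, 6, 1

Sorted (descending): 164, 164, 160, 150, 121, 109, 107, 107, 107
The 2 values of 164 share dense rank 1.
The 3 values of 107 share dense rank 6.
Remaining distinct values take the next consecutive integers.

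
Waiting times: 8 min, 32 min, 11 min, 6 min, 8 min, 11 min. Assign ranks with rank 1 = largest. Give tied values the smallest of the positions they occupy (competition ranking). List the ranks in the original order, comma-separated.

Sorted (descending): 32, 11, 11, 8, 8, 6
The 2 values of 11 occupy positions 2–3 → each gets rank 2.
The 2 values of 8 occupy positions 4–5 → each gets rank 4.

4, 1, 2, 6, 4, 2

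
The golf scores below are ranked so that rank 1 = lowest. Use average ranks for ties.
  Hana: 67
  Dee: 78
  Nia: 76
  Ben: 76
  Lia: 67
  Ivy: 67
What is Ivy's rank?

2

Sorted (ascending): 67, 67, 67, 76, 76, 78
The 3 values of 67 occupy positions 1–3 → average rank 2.
The 2 values of 76 occupy positions 4–5 → average rank (4+5)/2 = 4.5.
Ivy has value 67 → rank 2.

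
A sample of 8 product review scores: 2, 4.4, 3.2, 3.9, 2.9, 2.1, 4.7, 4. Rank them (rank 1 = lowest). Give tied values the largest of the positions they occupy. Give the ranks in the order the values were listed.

1, 7, 4, 5, 3, 2, 8, 6

Sorted (ascending): 2, 2.1, 2.9, 3.2, 3.9, 4, 4.4, 4.7
No ties — each value takes its position as its rank.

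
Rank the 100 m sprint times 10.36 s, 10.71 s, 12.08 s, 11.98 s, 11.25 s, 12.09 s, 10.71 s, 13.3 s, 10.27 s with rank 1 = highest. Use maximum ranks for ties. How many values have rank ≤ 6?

Sorted (descending): 13.3, 12.09, 12.08, 11.98, 11.25, 10.71, 10.71, 10.36, 10.27
The 2 values of 10.71 occupy positions 6–7 → each gets rank 7.
Ranks ≤ 6: {1, 2, 3, 4, 5} → 5 values.

5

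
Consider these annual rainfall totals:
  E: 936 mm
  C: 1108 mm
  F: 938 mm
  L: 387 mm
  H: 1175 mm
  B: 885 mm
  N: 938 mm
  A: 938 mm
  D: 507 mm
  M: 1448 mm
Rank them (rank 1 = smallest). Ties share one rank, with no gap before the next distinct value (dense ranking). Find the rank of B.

3

Sorted (ascending): 387, 507, 885, 936, 938, 938, 938, 1108, 1175, 1448
The 3 values of 938 share dense rank 5.
Remaining distinct values take the next consecutive integers.
B has value 885 mm → rank 3.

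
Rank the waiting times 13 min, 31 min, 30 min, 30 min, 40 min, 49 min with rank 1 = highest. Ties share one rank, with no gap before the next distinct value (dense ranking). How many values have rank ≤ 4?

Sorted (descending): 49, 40, 31, 30, 30, 13
The 2 values of 30 share dense rank 4.
Remaining distinct values take the next consecutive integers.
Ranks ≤ 4: {1, 2, 3, 4, 4} → 5 values.

5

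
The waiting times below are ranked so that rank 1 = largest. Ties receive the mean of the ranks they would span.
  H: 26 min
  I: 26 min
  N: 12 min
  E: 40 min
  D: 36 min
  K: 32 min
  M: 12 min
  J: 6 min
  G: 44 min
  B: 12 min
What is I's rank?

Sorted (descending): 44, 40, 36, 32, 26, 26, 12, 12, 12, 6
The 2 values of 26 occupy positions 5–6 → average rank (5+6)/2 = 5.5.
The 3 values of 12 occupy positions 7–9 → average rank 8.
I has value 26 min → rank 5.5.

5.5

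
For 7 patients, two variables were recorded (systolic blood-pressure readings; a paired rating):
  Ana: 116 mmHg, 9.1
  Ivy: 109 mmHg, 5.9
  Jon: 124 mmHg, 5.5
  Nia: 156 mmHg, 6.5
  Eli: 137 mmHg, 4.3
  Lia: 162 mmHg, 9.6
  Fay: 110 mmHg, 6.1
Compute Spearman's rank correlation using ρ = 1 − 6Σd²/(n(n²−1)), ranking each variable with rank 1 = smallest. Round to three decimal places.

Ranks of variable 1: 3, 1, 4, 6, 5, 7, 2
Ranks of variable 2: 6, 3, 2, 5, 1, 7, 4
d = r₁ − r₂: -3, -2, 2, 1, 4, 0, -2
d²: 9, 4, 4, 1, 16, 0, 4; Σd² = 38
ρ = 1 − 6·38/(7·48) = 1 − 228/336 = 0.321

0.321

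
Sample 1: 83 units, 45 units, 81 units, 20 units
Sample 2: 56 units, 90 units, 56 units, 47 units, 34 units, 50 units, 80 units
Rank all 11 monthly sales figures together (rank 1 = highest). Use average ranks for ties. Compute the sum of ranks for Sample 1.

25

Sorted (descending): 90, 83, 81, 80, 56, 56, 50, 47, 45, 34, 20
The 2 values of 56 occupy positions 5–6 → average rank (5+6)/2 = 5.5.
Sample 1 values → pooled ranks: 83→2, 45→9, 81→3, 20→11
Rank sum = 2 + 9 + 3 + 11 = 25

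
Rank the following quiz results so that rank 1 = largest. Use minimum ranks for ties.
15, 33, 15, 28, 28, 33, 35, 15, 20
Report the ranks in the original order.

Sorted (descending): 35, 33, 33, 28, 28, 20, 15, 15, 15
The 2 values of 33 occupy positions 2–3 → each gets rank 2.
The 2 values of 28 occupy positions 4–5 → each gets rank 4.
The 3 values of 15 occupy positions 7–9 → each gets rank 7.

7, 2, 7, 4, 4, 2, 1, 7, 6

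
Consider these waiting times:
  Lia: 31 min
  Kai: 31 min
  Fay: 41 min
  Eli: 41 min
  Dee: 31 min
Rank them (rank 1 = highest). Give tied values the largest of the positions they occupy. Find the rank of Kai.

5

Sorted (descending): 41, 41, 31, 31, 31
The 2 values of 41 occupy positions 1–2 → each gets rank 2.
The 3 values of 31 occupy positions 3–5 → each gets rank 5.
Kai has value 31 min → rank 5.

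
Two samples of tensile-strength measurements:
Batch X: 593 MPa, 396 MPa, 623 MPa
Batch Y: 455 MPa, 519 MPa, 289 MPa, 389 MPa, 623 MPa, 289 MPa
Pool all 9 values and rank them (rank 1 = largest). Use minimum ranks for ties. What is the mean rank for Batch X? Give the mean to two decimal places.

3.33

Sorted (descending): 623, 623, 593, 519, 455, 396, 389, 289, 289
The 2 values of 623 occupy positions 1–2 → each gets rank 1.
The 2 values of 289 occupy positions 8–9 → each gets rank 8.
Batch X values → pooled ranks: 593→3, 396→6, 623→1
Mean rank = (3 + 6 + 1) / 3 = 3.33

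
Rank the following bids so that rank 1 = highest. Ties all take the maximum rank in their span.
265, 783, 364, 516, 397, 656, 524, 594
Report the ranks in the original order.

8, 1, 7, 5, 6, 2, 4, 3

Sorted (descending): 783, 656, 594, 524, 516, 397, 364, 265
No ties — each value takes its position as its rank.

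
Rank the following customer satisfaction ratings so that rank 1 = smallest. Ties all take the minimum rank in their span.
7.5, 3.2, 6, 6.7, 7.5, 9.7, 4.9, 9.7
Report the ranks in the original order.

Sorted (ascending): 3.2, 4.9, 6, 6.7, 7.5, 7.5, 9.7, 9.7
The 2 values of 7.5 occupy positions 5–6 → each gets rank 5.
The 2 values of 9.7 occupy positions 7–8 → each gets rank 7.

5, 1, 3, 4, 5, 7, 2, 7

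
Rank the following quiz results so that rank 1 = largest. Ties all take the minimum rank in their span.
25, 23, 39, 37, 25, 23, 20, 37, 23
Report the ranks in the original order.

Sorted (descending): 39, 37, 37, 25, 25, 23, 23, 23, 20
The 2 values of 37 occupy positions 2–3 → each gets rank 2.
The 2 values of 25 occupy positions 4–5 → each gets rank 4.
The 3 values of 23 occupy positions 6–8 → each gets rank 6.

4, 6, 1, 2, 4, 6, 9, 2, 6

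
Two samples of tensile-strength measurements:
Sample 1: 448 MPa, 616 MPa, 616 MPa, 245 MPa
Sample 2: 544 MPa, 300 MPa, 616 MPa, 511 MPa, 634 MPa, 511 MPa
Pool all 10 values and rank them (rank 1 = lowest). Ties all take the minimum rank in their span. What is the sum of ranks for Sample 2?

Sorted (ascending): 245, 300, 448, 511, 511, 544, 616, 616, 616, 634
The 2 values of 511 occupy positions 4–5 → each gets rank 4.
The 3 values of 616 occupy positions 7–9 → each gets rank 7.
Sample 2 values → pooled ranks: 544→6, 300→2, 616→7, 511→4, 634→10, 511→4
Rank sum = 6 + 2 + 7 + 4 + 10 + 4 = 33

33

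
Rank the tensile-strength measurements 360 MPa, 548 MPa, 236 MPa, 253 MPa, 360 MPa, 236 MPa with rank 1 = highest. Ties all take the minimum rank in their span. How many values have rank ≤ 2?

Sorted (descending): 548, 360, 360, 253, 236, 236
The 2 values of 360 occupy positions 2–3 → each gets rank 2.
The 2 values of 236 occupy positions 5–6 → each gets rank 5.
Ranks ≤ 2: {1, 2, 2} → 3 values.

3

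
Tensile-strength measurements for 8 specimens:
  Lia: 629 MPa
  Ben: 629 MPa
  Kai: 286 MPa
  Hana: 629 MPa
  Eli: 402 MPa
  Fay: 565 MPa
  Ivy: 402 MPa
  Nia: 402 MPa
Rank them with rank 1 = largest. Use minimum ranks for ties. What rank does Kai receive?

8

Sorted (descending): 629, 629, 629, 565, 402, 402, 402, 286
The 3 values of 629 occupy positions 1–3 → each gets rank 1.
The 3 values of 402 occupy positions 5–7 → each gets rank 5.
Kai has value 286 MPa → rank 8.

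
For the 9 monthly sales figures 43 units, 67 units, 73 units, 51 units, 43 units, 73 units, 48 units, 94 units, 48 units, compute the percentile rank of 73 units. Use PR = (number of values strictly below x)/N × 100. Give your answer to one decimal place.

66.7

N = 9.
Strictly below 73: 6. Equal to 73: 2.
PR = 6/9 × 100 = 66.7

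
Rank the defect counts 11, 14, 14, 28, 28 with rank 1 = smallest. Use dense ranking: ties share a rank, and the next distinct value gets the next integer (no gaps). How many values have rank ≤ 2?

Sorted (ascending): 11, 14, 14, 28, 28
The 2 values of 14 share dense rank 2.
The 2 values of 28 share dense rank 3.
Remaining distinct values take the next consecutive integers.
Ranks ≤ 2: {1, 2, 2} → 3 values.

3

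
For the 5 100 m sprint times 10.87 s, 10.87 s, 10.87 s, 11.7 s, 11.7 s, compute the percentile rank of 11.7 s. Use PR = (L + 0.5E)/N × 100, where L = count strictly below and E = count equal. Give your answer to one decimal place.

80.0

N = 5.
Strictly below 11.7: 3. Equal to 11.7: 2.
PR = (3 + 0.5·2)/5 × 100 = 80.0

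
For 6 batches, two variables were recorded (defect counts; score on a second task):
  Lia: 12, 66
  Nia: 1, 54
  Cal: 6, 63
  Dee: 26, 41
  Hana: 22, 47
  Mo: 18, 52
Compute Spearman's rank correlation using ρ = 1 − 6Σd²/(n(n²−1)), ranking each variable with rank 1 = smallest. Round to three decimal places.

Ranks of variable 1: 3, 1, 2, 6, 5, 4
Ranks of variable 2: 6, 4, 5, 1, 2, 3
d = r₁ − r₂: -3, -3, -3, 5, 3, 1
d²: 9, 9, 9, 25, 9, 1; Σd² = 62
ρ = 1 − 6·62/(6·35) = 1 − 372/210 = -0.771

-0.771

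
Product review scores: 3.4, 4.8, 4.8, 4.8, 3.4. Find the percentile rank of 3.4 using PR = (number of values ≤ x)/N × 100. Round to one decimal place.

40.0

N = 5.
Strictly below 3.4: 0. Equal to 3.4: 2.
PR = 2/5 × 100 = 40.0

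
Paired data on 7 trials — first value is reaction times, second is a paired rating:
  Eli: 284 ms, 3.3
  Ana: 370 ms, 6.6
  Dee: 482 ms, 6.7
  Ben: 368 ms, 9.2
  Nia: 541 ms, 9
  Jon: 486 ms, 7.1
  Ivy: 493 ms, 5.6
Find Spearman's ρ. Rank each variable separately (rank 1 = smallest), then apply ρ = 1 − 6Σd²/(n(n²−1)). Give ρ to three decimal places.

0.250

Ranks of variable 1: 1, 3, 4, 2, 7, 5, 6
Ranks of variable 2: 1, 3, 4, 7, 6, 5, 2
d = r₁ − r₂: 0, 0, 0, -5, 1, 0, 4
d²: 0, 0, 0, 25, 1, 0, 16; Σd² = 42
ρ = 1 − 6·42/(7·48) = 1 − 252/336 = 0.250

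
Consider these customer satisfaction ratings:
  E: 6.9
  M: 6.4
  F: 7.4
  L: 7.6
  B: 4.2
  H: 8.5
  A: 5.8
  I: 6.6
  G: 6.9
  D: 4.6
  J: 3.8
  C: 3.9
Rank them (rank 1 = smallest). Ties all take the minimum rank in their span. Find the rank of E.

Sorted (ascending): 3.8, 3.9, 4.2, 4.6, 5.8, 6.4, 6.6, 6.9, 6.9, 7.4, 7.6, 8.5
The 2 values of 6.9 occupy positions 8–9 → each gets rank 8.
E has value 6.9 → rank 8.

8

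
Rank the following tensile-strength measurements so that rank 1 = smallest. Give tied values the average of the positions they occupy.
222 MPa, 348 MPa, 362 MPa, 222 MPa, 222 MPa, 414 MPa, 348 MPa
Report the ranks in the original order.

Sorted (ascending): 222, 222, 222, 348, 348, 362, 414
The 3 values of 222 occupy positions 1–3 → average rank 2.
The 2 values of 348 occupy positions 4–5 → average rank (4+5)/2 = 4.5.

2, 4.5, 6, 2, 2, 7, 4.5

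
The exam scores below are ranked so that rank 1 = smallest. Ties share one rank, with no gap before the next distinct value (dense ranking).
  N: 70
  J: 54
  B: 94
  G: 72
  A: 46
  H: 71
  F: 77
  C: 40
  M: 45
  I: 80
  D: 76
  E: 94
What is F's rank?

Sorted (ascending): 40, 45, 46, 54, 70, 71, 72, 76, 77, 80, 94, 94
The 2 values of 94 share dense rank 11.
Remaining distinct values take the next consecutive integers.
F has value 77 → rank 9.

9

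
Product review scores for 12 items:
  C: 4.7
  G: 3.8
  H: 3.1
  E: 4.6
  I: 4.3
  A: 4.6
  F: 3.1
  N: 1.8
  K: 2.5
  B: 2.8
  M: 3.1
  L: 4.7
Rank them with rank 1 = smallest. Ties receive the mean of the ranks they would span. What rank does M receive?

5

Sorted (ascending): 1.8, 2.5, 2.8, 3.1, 3.1, 3.1, 3.8, 4.3, 4.6, 4.6, 4.7, 4.7
The 3 values of 3.1 occupy positions 4–6 → average rank 5.
The 2 values of 4.6 occupy positions 9–10 → average rank (9+10)/2 = 9.5.
The 2 values of 4.7 occupy positions 11–12 → average rank (11+12)/2 = 11.5.
M has value 3.1 → rank 5.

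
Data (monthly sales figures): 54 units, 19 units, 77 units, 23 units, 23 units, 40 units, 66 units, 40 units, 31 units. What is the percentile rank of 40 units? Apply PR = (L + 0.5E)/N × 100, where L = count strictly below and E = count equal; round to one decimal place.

55.6

N = 9.
Strictly below 40: 4. Equal to 40: 2.
PR = (4 + 0.5·2)/9 × 100 = 55.6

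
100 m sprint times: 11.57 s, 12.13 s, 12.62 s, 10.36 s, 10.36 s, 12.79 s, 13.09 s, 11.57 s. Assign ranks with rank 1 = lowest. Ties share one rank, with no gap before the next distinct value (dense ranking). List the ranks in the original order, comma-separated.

Sorted (ascending): 10.36, 10.36, 11.57, 11.57, 12.13, 12.62, 12.79, 13.09
The 2 values of 10.36 share dense rank 1.
The 2 values of 11.57 share dense rank 2.
Remaining distinct values take the next consecutive integers.

2, 3, 4, 1, 1, 5, 6, 2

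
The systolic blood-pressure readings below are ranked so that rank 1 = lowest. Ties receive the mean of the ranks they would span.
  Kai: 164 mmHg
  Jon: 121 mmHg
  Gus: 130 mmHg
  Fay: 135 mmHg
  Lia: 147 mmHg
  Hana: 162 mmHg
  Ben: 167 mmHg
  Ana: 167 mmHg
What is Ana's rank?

Sorted (ascending): 121, 130, 135, 147, 162, 164, 167, 167
The 2 values of 167 occupy positions 7–8 → average rank (7+8)/2 = 7.5.
Ana has value 167 mmHg → rank 7.5.

7.5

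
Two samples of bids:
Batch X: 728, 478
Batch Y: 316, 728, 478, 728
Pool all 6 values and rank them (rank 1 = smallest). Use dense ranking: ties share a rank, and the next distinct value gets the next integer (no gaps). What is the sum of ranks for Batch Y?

Sorted (ascending): 316, 478, 478, 728, 728, 728
The 2 values of 478 share dense rank 2.
The 3 values of 728 share dense rank 3.
Remaining distinct values take the next consecutive integers.
Batch Y values → pooled ranks: 316→1, 728→3, 478→2, 728→3
Rank sum = 1 + 3 + 2 + 3 = 9

9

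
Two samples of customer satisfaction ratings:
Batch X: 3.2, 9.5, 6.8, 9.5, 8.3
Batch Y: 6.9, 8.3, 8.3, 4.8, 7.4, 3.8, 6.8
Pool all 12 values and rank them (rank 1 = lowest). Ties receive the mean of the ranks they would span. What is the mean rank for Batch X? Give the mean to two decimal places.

7.50

Sorted (ascending): 3.2, 3.8, 4.8, 6.8, 6.8, 6.9, 7.4, 8.3, 8.3, 8.3, 9.5, 9.5
The 2 values of 6.8 occupy positions 4–5 → average rank (4+5)/2 = 4.5.
The 3 values of 8.3 occupy positions 8–10 → average rank 9.
The 2 values of 9.5 occupy positions 11–12 → average rank (11+12)/2 = 11.5.
Batch X values → pooled ranks: 3.2→1, 9.5→11.5, 6.8→4.5, 9.5→11.5, 8.3→9
Mean rank = (1 + 11.5 + 4.5 + 11.5 + 9) / 5 = 7.50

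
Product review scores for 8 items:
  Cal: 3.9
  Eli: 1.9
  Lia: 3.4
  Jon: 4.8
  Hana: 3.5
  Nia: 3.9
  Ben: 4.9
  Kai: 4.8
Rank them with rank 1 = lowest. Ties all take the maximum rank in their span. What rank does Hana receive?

3

Sorted (ascending): 1.9, 3.4, 3.5, 3.9, 3.9, 4.8, 4.8, 4.9
The 2 values of 3.9 occupy positions 4–5 → each gets rank 5.
The 2 values of 4.8 occupy positions 6–7 → each gets rank 7.
Hana has value 3.5 → rank 3.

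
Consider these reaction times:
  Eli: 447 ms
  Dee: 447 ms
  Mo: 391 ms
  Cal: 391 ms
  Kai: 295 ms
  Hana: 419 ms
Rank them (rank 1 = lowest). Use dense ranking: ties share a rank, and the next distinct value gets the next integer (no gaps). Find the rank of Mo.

2

Sorted (ascending): 295, 391, 391, 419, 447, 447
The 2 values of 391 share dense rank 2.
The 2 values of 447 share dense rank 4.
Remaining distinct values take the next consecutive integers.
Mo has value 391 ms → rank 2.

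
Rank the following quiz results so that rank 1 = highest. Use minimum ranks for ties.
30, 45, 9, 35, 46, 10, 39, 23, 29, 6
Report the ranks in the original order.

Sorted (descending): 46, 45, 39, 35, 30, 29, 23, 10, 9, 6
No ties — each value takes its position as its rank.

5, 2, 9, 4, 1, 8, 3, 7, 6, 10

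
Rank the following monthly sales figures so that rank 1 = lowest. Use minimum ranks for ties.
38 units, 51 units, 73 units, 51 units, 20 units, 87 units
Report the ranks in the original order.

Sorted (ascending): 20, 38, 51, 51, 73, 87
The 2 values of 51 occupy positions 3–4 → each gets rank 3.

2, 3, 5, 3, 1, 6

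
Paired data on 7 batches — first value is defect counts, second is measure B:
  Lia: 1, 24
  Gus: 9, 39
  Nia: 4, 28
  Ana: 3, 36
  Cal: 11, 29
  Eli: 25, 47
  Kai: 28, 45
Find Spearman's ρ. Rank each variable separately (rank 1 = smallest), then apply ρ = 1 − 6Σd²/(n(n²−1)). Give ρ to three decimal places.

0.786

Ranks of variable 1: 1, 4, 3, 2, 5, 6, 7
Ranks of variable 2: 1, 5, 2, 4, 3, 7, 6
d = r₁ − r₂: 0, -1, 1, -2, 2, -1, 1
d²: 0, 1, 1, 4, 4, 1, 1; Σd² = 12
ρ = 1 − 6·12/(7·48) = 1 − 72/336 = 0.786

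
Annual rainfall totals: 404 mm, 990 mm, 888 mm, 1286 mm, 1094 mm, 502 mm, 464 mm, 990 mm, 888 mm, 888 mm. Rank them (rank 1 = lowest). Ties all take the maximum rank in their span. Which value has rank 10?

Sorted (ascending): 404, 464, 502, 888, 888, 888, 990, 990, 1094, 1286
The 3 values of 888 occupy positions 4–6 → each gets rank 6.
The 2 values of 990 occupy positions 7–8 → each gets rank 8.
Rank 10 → value 1286.

1286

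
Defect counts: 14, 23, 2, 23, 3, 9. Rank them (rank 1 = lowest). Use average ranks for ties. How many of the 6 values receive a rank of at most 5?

4

Sorted (ascending): 2, 3, 9, 14, 23, 23
The 2 values of 23 occupy positions 5–6 → average rank (5+6)/2 = 5.5.
Ranks ≤ 5: {1, 2, 3, 4} → 4 values.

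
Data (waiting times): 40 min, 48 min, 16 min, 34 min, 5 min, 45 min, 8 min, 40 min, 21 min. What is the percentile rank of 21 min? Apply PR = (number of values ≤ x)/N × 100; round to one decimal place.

44.4

N = 9.
Strictly below 21: 3. Equal to 21: 1.
PR = 4/9 × 100 = 44.4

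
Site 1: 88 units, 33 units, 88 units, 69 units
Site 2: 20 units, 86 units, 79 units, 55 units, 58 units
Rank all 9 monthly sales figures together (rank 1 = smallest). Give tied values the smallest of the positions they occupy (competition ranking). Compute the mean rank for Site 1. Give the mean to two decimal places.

Sorted (ascending): 20, 33, 55, 58, 69, 79, 86, 88, 88
The 2 values of 88 occupy positions 8–9 → each gets rank 8.
Site 1 values → pooled ranks: 88→8, 33→2, 88→8, 69→5
Mean rank = (8 + 2 + 8 + 5) / 4 = 5.75

5.75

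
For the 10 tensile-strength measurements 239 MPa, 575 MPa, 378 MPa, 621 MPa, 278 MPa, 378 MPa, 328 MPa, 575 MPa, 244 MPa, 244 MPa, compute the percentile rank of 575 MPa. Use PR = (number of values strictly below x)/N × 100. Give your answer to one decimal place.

70.0

N = 10.
Strictly below 575: 7. Equal to 575: 2.
PR = 7/10 × 100 = 70.0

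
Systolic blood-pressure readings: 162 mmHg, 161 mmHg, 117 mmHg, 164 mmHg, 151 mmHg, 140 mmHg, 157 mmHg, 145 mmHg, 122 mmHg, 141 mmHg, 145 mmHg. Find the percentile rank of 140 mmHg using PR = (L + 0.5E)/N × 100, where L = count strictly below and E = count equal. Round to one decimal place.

N = 11.
Strictly below 140: 2. Equal to 140: 1.
PR = (2 + 0.5·1)/11 × 100 = 22.7

22.7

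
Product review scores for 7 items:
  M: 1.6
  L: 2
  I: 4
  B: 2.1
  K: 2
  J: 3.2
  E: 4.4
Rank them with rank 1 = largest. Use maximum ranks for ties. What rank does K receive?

Sorted (descending): 4.4, 4, 3.2, 2.1, 2, 2, 1.6
The 2 values of 2 occupy positions 5–6 → each gets rank 6.
K has value 2 → rank 6.

6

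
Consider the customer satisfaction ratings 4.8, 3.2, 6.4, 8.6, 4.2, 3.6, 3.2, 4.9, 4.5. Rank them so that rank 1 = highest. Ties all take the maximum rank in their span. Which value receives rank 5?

Sorted (descending): 8.6, 6.4, 4.9, 4.8, 4.5, 4.2, 3.6, 3.2, 3.2
The 2 values of 3.2 occupy positions 8–9 → each gets rank 9.
Rank 5 → value 4.5.

4.5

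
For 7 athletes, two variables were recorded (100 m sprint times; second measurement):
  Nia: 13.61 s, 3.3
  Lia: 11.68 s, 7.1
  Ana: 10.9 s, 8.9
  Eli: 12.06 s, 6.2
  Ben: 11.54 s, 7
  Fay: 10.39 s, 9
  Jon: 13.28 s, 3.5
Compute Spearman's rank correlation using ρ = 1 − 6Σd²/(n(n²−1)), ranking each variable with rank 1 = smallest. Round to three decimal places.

Ranks of variable 1: 7, 4, 2, 5, 3, 1, 6
Ranks of variable 2: 1, 5, 6, 3, 4, 7, 2
d = r₁ − r₂: 6, -1, -4, 2, -1, -6, 4
d²: 36, 1, 16, 4, 1, 36, 16; Σd² = 110
ρ = 1 − 6·110/(7·48) = 1 − 660/336 = -0.964

-0.964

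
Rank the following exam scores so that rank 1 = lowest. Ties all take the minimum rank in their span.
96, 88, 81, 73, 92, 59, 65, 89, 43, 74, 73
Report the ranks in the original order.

Sorted (ascending): 43, 59, 65, 73, 73, 74, 81, 88, 89, 92, 96
The 2 values of 73 occupy positions 4–5 → each gets rank 4.

11, 8, 7, 4, 10, 2, 3, 9, 1, 6, 4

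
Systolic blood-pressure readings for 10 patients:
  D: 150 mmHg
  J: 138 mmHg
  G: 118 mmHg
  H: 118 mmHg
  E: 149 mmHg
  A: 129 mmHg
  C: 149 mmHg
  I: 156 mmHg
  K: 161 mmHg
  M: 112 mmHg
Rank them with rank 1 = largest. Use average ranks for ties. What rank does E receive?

Sorted (descending): 161, 156, 150, 149, 149, 138, 129, 118, 118, 112
The 2 values of 149 occupy positions 4–5 → average rank (4+5)/2 = 4.5.
The 2 values of 118 occupy positions 8–9 → average rank (8+9)/2 = 8.5.
E has value 149 mmHg → rank 4.5.

4.5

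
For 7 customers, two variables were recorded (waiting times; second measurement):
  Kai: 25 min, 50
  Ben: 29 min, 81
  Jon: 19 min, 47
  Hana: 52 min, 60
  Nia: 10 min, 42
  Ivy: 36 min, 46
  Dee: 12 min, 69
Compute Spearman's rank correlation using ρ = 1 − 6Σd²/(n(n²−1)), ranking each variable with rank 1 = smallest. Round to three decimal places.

Ranks of variable 1: 4, 5, 3, 7, 1, 6, 2
Ranks of variable 2: 4, 7, 3, 5, 1, 2, 6
d = r₁ − r₂: 0, -2, 0, 2, 0, 4, -4
d²: 0, 4, 0, 4, 0, 16, 16; Σd² = 40
ρ = 1 − 6·40/(7·48) = 1 − 240/336 = 0.286

0.286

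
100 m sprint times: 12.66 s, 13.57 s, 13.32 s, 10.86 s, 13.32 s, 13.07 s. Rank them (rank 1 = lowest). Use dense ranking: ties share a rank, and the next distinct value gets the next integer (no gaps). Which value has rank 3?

13.07

Sorted (ascending): 10.86, 12.66, 13.07, 13.32, 13.32, 13.57
The 2 values of 13.32 share dense rank 4.
Remaining distinct values take the next consecutive integers.
Rank 3 → value 13.07.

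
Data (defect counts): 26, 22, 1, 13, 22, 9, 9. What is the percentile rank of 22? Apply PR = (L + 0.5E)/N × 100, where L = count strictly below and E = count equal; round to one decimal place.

71.4

N = 7.
Strictly below 22: 4. Equal to 22: 2.
PR = (4 + 0.5·2)/7 × 100 = 71.4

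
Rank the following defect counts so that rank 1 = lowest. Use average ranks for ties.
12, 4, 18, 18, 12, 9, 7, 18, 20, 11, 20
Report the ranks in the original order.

5.5, 1, 8, 8, 5.5, 3, 2, 8, 10.5, 4, 10.5

Sorted (ascending): 4, 7, 9, 11, 12, 12, 18, 18, 18, 20, 20
The 2 values of 12 occupy positions 5–6 → average rank (5+6)/2 = 5.5.
The 3 values of 18 occupy positions 7–9 → average rank 8.
The 2 values of 20 occupy positions 10–11 → average rank (10+11)/2 = 10.5.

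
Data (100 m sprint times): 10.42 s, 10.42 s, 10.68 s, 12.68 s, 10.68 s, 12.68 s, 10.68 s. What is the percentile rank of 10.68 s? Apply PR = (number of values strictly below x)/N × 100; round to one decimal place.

N = 7.
Strictly below 10.68: 2. Equal to 10.68: 3.
PR = 2/7 × 100 = 28.6

28.6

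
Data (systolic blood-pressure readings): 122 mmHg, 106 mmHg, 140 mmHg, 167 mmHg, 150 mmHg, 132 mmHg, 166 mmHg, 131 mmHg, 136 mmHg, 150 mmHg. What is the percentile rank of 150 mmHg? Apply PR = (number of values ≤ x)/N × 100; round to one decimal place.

N = 10.
Strictly below 150: 6. Equal to 150: 2.
PR = 8/10 × 100 = 80.0

80.0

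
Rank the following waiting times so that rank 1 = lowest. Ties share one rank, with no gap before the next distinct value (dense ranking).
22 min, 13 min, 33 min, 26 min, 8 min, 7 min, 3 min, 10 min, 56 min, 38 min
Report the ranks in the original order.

6, 5, 8, 7, 3, 2, 1, 4, 10, 9

Sorted (ascending): 3, 7, 8, 10, 13, 22, 26, 33, 38, 56
No ties — each value takes its position as its rank.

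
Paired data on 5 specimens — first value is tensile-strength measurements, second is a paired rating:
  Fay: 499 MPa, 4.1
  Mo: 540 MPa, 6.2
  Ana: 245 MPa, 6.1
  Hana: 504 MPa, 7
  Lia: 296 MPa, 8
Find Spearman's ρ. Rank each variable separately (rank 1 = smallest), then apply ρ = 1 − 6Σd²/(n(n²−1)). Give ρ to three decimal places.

Ranks of variable 1: 3, 5, 1, 4, 2
Ranks of variable 2: 1, 3, 2, 4, 5
d = r₁ − r₂: 2, 2, -1, 0, -3
d²: 4, 4, 1, 0, 9; Σd² = 18
ρ = 1 − 6·18/(5·24) = 1 − 108/120 = 0.100

0.100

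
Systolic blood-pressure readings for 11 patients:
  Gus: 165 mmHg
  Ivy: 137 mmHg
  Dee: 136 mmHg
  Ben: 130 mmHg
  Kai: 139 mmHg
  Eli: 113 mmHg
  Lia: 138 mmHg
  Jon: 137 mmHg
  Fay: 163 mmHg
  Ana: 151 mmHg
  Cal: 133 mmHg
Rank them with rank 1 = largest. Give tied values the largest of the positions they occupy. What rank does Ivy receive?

7

Sorted (descending): 165, 163, 151, 139, 138, 137, 137, 136, 133, 130, 113
The 2 values of 137 occupy positions 6–7 → each gets rank 7.
Ivy has value 137 mmHg → rank 7.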